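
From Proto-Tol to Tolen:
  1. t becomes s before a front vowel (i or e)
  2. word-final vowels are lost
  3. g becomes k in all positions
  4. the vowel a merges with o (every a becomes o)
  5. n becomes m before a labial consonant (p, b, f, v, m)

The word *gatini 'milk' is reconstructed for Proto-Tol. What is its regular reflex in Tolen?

kosin

Tolen: *gatini
  gatini → gasini   [palatalisation]
  gasini → gasin   [apocope]
  gasin → kasin   [unconditioned shift]
  kasin → kosin   [vowel merger]
  kosin (rule 5 does not apply)
  giving Tolen kosin.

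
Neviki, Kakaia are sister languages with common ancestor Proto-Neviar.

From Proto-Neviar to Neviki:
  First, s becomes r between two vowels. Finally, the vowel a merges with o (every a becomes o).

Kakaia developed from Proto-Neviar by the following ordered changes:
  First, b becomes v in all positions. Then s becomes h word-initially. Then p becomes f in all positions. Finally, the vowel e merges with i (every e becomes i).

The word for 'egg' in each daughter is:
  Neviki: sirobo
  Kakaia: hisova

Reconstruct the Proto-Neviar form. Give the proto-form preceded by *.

Position 5: Neviki has b, Kakaia has v. Neviki preserves b here (none of its changes turn any other segment into b), so the proto-segment is *b.
Position 6: Neviki has o, Kakaia has a. Kakaia preserves a here (none of its changes turn any other segment into a), so the proto-segment is *a.
Position 3: Neviki has r, Kakaia has s. Kakaia preserves s here (none of its changes turn any other segment into s), so the proto-segment is *s.
Continuing position by position gives *sisoba; check it forward:
Neviki: start from *sisoba.
  rule 1 (rhotacism): sisoba → siroba
  rule 2 (vowel merger): siroba → sirobo
  ⇒ Neviki sirobo
Kakaia: *sisoba
  sisoba → sisova   [unconditioned shift]
  sisova → hisova   [debuccalisation]
  hisova (rule 3 does not apply)
  hisova (rule 4 does not apply)
  giving Kakaia hisova.
Only *sisoba yields all of Neviki sirobo, Kakaia hisova.

*sisoba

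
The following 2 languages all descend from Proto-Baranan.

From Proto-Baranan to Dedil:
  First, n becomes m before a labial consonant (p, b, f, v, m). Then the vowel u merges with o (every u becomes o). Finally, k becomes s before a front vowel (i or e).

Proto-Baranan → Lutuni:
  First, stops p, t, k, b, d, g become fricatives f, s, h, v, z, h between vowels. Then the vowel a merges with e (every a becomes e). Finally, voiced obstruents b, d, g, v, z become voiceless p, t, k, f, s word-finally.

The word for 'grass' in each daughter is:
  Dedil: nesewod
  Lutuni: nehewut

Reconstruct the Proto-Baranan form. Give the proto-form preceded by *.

*nekewud

Position 3: Dedil has s, Lutuni has h. Taking the neighbouring segments as reconstructed: Dedil s could go back to *k or *s; Lutuni h could go back to *k or *g or *h — the one source consistent with every daughter is *k.
Position 7: Dedil has d, Lutuni has t. Dedil preserves d here (none of its changes turn any other segment into d), so the proto-segment is *d.
Position 6: Dedil has o, Lutuni has u. Lutuni preserves u here (none of its changes turn any other segment into u), so the proto-segment is *u.
Continuing position by position gives *nekewud; check it forward:
Dedil: *nekewud > nekewod > nesewod  (by vowel merger, palatalisation)
Lutuni: *nekewud > nehewud > nehewut  (by intervocalic lenition, final devoicing)
No other proto-form is consistent with every reflex, so the reconstruction is *nekewud.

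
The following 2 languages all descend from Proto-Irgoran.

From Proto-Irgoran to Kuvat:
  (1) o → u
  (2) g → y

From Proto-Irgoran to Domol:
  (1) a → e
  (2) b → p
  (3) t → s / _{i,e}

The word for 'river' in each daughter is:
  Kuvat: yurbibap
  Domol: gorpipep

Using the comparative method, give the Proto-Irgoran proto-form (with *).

Position 7: Kuvat has a, Domol has e. Kuvat preserves a here (none of its changes turn any other segment into a), so the proto-segment is *a.
Position 6: Kuvat has b, Domol has p. Kuvat preserves b here (none of its changes turn any other segment into b), so the proto-segment is *b.
This points to *gorbibap. Verify forward in each daughter:
Kuvat: start from *gorbibap.
  rule 1 (vowel merger): gorbibap → gurbibap
  rule 2 (unconditioned shift): gurbibap → yurbibap
  ⇒ Kuvat yurbibap
Domol: *gorbibap
  gorbibap → gorbibep   [vowel merger]
  gorbibep → gorpipep   [unconditioned shift]
  gorpipep (rule 3 does not apply)
  giving Domol gorpipep.
Only *gorbibap yields all of Kuvat yurbibap, Domol gorpipep.

*gorbibap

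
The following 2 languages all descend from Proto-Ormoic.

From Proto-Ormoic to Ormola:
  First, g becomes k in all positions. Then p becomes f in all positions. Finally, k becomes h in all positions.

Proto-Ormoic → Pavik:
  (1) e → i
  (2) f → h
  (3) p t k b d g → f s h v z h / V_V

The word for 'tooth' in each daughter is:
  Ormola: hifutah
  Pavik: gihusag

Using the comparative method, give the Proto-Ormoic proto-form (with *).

Position 3: Ormola has f, Pavik has h. Taking the neighbouring segments as reconstructed: Ormola f could go back to *p or *f; Pavik h could go back to *k or *g or *f or *h — the one source consistent with every daughter is *f.
Position 7: Ormola has h, Pavik has g. Pavik preserves g here (none of its changes turn any other segment into g), so the proto-segment is *g.
This points to *gifutag. Verify forward in each daughter:
Ormola: *gifutag
  gifutag → kifutak   [unconditioned shift]
  kifutak (rule 2 does not apply)
  kifutak → hifutah   [unconditioned shift]
  giving Ormola hifutah.
Pavik: start from *gifutag.
  rule 1: no change — gifutag
  rule 2 (unconditioned shift): gifutag → gihutag
  rule 3 (intervocalic lenition): gihutag → gihusag
  ⇒ Pavik gihusag
No other proto-form is consistent with every reflex, so the reconstruction is *gifutag.

*gifutag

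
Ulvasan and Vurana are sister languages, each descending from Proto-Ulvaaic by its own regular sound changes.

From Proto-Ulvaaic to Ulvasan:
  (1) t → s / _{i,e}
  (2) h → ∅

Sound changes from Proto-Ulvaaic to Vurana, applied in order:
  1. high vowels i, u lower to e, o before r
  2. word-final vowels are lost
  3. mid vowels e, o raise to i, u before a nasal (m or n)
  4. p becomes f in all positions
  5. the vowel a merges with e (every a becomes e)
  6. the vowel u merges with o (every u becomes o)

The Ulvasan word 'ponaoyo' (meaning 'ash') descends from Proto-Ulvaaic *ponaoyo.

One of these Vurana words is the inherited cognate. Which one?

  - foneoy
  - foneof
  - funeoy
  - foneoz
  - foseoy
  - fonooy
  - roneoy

Vurana: *ponaoyo
  ponaoyo (rule 1 does not apply)
  ponaoyo → ponaoy   [apocope]
  ponaoy → punaoy   [pre-nasal raising]
  punaoy → funaoy   [unconditioned shift]
  funaoy → funeoy   [vowel merger]
  funeoy → foneoy   [vowel merger]
  giving Vurana foneoy.
Only 'foneoy' matches the regular Vurana development of *ponaoyo.

foneoy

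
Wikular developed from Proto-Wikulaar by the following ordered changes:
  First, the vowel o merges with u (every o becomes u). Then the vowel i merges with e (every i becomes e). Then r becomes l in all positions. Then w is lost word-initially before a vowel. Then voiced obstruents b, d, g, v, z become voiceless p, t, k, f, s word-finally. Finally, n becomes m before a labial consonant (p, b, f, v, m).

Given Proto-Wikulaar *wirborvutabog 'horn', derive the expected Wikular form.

elbulvutabuk

Wikular: *wirborvutabog
  wirborvutabog → wirburvutabug   [vowel merger]
  wirburvutabug → werburvutabug   [vowel merger]
  werburvutabug → welbulvutabug   [unconditioned shift]
  welbulvutabug → elbulvutabug   [glide loss]
  elbulvutabug → elbulvutabuk   [final devoicing]
  elbulvutabuk (rule 6 does not apply)
  giving Wikular elbulvutabuk.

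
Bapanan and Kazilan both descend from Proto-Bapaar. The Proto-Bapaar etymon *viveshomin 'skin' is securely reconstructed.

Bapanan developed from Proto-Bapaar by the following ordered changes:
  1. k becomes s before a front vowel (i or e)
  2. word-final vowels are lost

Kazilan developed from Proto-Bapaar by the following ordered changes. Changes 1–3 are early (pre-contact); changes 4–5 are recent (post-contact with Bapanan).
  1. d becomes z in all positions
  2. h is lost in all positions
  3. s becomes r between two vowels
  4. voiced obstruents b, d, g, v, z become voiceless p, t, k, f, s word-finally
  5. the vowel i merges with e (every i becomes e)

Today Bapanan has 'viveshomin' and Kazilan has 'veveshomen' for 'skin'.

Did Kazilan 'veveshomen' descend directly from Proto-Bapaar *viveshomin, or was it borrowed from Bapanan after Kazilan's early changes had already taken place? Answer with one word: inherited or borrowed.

borrowed

If inherited, *viveshomin would pass through all of Kazilan's changes:
Kazilan: *viveshomin
  viveshomin (rule 1 does not apply)
  viveshomin → vivesomin   [h-loss]
  vivesomin → viveromin   [rhotacism]
  viveromin (rule 4 does not apply)
  viveromin → veveromen   [vowel merger]
  giving Kazilan veveromen.
If borrowed from Bapanan 'viveshomin' after the early changes, it would undergo only the recent ones:
  rule 4 (final devoicing): no change (viveshomin)
  rule 5 (vowel merger): viveshomin → veveshomen
  ⇒ as a loan: veveshomen
Kazilan 'veveshomen' matches the loan outcome 'veveshomen', not the inherited 'veveromen' — it skipped the early Kazilan changes, so it was borrowed from Bapanan.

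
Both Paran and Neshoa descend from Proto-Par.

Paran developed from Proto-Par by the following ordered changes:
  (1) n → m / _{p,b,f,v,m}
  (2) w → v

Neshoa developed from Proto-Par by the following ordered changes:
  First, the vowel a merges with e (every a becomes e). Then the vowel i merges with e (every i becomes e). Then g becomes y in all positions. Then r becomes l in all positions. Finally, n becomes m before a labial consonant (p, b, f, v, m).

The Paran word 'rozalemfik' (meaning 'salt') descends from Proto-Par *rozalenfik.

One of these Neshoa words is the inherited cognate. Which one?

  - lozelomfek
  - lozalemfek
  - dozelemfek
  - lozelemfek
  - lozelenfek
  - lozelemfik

Neshoa: start from *rozalenfik.
  rule 1 (vowel merger): rozalenfik → rozelenfik
  rule 2 (vowel merger): rozelenfik → rozelenfek
  rule 3: no change — rozelenfek
  rule 4 (unconditioned shift): rozelenfek → lozelenfek
  rule 5 (nasal place assimilation): lozelenfek → lozelemfek
  ⇒ Neshoa lozelemfek

lozelemfek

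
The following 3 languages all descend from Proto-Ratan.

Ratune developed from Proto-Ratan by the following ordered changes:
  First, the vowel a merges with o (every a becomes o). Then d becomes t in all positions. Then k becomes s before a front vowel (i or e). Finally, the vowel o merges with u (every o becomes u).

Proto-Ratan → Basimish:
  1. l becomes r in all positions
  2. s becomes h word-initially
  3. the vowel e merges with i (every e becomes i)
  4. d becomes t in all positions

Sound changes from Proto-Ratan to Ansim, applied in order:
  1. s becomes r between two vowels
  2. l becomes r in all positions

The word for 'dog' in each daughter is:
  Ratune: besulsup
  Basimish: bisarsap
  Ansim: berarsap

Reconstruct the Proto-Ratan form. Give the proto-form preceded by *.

Position 5: Ratune has l, Basimish has r, Ansim has r. Ratune preserves l here (none of its changes turn any other segment into l), so the proto-segment is *l.
Position 3: Ratune has s, Basimish has s, Ansim has r. Basimish preserves s here (none of its changes turn any other segment into s), so the proto-segment is *s.
Continuing position by position gives *besalsap; check it forward:
Ratune: start from *besalsap.
  rule 1 (vowel merger): besalsap → besolsop
  rule 2: no change — besolsop
  rule 3: no change — besolsop
  rule 4 (vowel merger): besolsop → besulsup
  ⇒ Ratune besulsup
Basimish: *besalsap
  besalsap → besarsap   [unconditioned shift]
  besarsap (rule 2 does not apply)
  besarsap → bisarsap   [vowel merger]
  bisarsap (rule 4 does not apply)
  giving Basimish bisarsap.
Ansim: start from *besalsap.
  rule 1 (rhotacism): besalsap → beralsap
  rule 2 (unconditioned shift): beralsap → berarsap
  ⇒ Ansim berarsap
*besalsap is the unique common source.

*besalsap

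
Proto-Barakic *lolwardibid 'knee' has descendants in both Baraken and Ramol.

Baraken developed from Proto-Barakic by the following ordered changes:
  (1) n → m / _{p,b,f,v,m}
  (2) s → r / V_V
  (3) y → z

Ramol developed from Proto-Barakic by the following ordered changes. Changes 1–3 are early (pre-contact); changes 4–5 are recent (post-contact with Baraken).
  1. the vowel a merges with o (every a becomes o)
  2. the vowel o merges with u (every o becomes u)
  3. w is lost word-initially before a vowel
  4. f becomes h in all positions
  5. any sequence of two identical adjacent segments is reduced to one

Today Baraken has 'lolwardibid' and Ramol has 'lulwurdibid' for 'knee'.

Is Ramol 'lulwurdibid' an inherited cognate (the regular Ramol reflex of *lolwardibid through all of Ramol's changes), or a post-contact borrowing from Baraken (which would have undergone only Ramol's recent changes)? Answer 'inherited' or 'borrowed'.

inherited

If inherited, *lolwardibid would pass through all of Ramol's changes:
Ramol: start from *lolwardibid.
  rule 1 (vowel merger): lolwardibid → lolwordibid
  rule 2 (vowel merger): lolwordibid → lulwurdibid
  rule 3: no change — lulwurdibid
  rule 4: no change — lulwurdibid
  rule 5: no change — lulwurdibid
  ⇒ Ramol lulwurdibid
If borrowed from Baraken 'lolwardibid' after the early changes, it would undergo only the recent ones:
  rule 4 (unconditioned shift): no change (lolwardibid)
  rule 5 (degemination): no change (lolwardibid)
  ⇒ as a loan: lolwardibid
Ramol 'lulwurdibid' matches the inherited outcome exactly, so it is an inherited cognate, not a loan.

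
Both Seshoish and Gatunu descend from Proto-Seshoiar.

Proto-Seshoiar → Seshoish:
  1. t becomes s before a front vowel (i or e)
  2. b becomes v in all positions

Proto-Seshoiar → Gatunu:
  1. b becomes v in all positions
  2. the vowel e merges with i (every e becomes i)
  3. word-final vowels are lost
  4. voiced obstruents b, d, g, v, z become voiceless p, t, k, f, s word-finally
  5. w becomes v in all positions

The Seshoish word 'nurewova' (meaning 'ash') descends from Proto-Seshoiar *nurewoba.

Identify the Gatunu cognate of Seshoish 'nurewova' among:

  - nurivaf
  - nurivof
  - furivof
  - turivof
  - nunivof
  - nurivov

Gatunu: *nurewoba
  nurewoba → nurewova   [unconditioned shift]
  nurewova → nuriwova   [vowel merger]
  nuriwova → nuriwov   [apocope]
  nuriwov → nuriwof   [final devoicing]
  nuriwof → nurivof   [unconditioned shift]
  giving Gatunu nurivof.
The other candidates each miss or misapply at least one Gatunu change.

nurivof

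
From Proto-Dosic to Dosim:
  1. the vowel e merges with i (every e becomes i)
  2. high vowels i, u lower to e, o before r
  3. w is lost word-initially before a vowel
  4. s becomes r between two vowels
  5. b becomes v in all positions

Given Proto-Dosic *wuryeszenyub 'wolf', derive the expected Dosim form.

Dosim: *wuryeszenyub > wuryiszinyub > woryiszinyub > oryiszinyub > oryiszinyuv  (by vowel merger, pre-rhotic lowering, glide loss, unconditioned shift)

oryiszinyuv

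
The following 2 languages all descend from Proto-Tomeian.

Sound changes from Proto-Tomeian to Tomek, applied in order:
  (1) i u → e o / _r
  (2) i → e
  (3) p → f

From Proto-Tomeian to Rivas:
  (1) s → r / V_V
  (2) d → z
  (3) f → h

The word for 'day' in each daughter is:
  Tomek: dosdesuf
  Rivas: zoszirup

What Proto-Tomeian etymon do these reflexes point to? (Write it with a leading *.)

Position 1: Tomek has d, Rivas has z. Tomek preserves d here (none of its changes turn any other segment into d), so the proto-segment is *d.
Position 6: Tomek has s, Rivas has r. Tomek preserves s here (none of its changes turn any other segment into s), so the proto-segment is *s.
Position 4: Tomek has d, Rivas has z. Tomek preserves d here (none of its changes turn any other segment into d), so the proto-segment is *d.
Verify the candidate proto-form against each daughter:
Tomek: *dosdisup > dosdesup > dosdesuf  (by vowel merger, unconditioned shift)
Rivas: *dosdisup > dosdirup > zoszirup  (by rhotacism, unconditioned shift)
Only *dosdisup yields all of Tomek dosdesuf, Rivas zoszirup.

*dosdisup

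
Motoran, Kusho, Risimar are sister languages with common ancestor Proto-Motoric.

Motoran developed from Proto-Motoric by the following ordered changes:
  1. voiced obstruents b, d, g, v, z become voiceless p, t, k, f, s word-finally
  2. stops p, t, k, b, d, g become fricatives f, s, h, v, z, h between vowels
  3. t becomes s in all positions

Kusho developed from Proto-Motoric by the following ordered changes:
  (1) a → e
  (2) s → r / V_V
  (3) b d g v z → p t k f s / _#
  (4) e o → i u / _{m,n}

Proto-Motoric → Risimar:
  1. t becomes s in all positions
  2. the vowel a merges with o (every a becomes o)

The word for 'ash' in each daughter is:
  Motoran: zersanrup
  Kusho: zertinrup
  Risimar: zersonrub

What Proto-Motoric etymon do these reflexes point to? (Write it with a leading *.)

Position 9: Motoran has p, Kusho has p, Risimar has b. Risimar preserves b here (none of its changes turn any other segment into b), so the proto-segment is *b.
Position 4: Motoran has s, Kusho has t, Risimar has s. Taking the neighbouring segments as reconstructed: Motoran s could go back to *t or *s; Kusho t can only go back to *t; Risimar s could go back to *t or *s — the one source consistent with every daughter is *t.
Position 5: Motoran has a, Kusho has i, Risimar has o. Motoran preserves a here (none of its changes turn any other segment into a), so the proto-segment is *a.
The remaining positions agree across the daughters. Check the candidate against every language:
Motoran: *zertanrub
  zertanrub → zertanrup   [final devoicing]
  zertanrup (rule 2 does not apply)
  zertanrup → zersanrup   [unconditioned shift]
  giving Motoran zersanrup.
Kusho: *zertanrub > zertenrub > zertenrup > zertinrup  (by vowel merger, final devoicing, pre-nasal raising)
Risimar: start from *zertanrub.
  rule 1 (unconditioned shift): zertanrub → zersanrub
  rule 2 (vowel merger): zersanrub → zersonrub
  ⇒ Risimar zersonrub
*zertanrub is the unique common source.

*zertanrub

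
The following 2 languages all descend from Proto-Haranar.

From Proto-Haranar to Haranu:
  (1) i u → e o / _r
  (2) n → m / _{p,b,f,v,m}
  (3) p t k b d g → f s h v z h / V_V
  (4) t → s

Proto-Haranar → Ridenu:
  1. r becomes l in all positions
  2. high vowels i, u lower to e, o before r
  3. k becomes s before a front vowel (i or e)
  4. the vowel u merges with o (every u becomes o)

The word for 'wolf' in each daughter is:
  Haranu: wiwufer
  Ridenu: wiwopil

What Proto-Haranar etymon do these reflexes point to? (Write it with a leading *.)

*wiwupir

Position 5: Haranu has f, Ridenu has p. Ridenu preserves p here (none of its changes turn any other segment into p), so the proto-segment is *p.
Position 6: Haranu has e, Ridenu has i. Ridenu preserves i here (none of its changes turn any other segment into i), so the proto-segment is *i.
Continuing position by position gives *wiwupir; check it forward:
Haranu: *wiwupir > wiwuper > wiwufer  (by pre-rhotic lowering, intervocalic lenition)
Ridenu: *wiwupir
  wiwupir → wiwupil   [unconditioned shift]
  wiwupil (rule 2 does not apply)
  wiwupil (rule 3 does not apply)
  wiwupil → wiwopil   [vowel merger]
  giving Ridenu wiwopil.
*wiwupir is the unique common source.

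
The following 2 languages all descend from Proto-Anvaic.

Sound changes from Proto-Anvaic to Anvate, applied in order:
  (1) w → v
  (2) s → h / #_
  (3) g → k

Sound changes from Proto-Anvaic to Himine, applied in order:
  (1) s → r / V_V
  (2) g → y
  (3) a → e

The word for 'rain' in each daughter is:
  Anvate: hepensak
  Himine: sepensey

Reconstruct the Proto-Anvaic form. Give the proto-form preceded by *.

*sepensag

Position 7: Anvate has a, Himine has e. Anvate preserves a here (none of its changes turn any other segment into a), so the proto-segment is *a.
Position 8: Anvate has k, Himine has y. Taking the neighbouring segments as reconstructed: Anvate k could go back to *k or *g; Himine y could go back to *g or *y — the one source consistent with every daughter is *g.
Position 1: Anvate has h, Himine has s. Himine preserves s here (none of its changes turn any other segment into s), so the proto-segment is *s.
Continuing position by position gives *sepensag; check it forward:
Anvate: *sepensag > hepensag > hepensak  (by debuccalisation, unconditioned shift)
Himine: *sepensag > sepensay > sepensey  (by unconditioned shift, vowel merger)
*sepensag is the unique common source.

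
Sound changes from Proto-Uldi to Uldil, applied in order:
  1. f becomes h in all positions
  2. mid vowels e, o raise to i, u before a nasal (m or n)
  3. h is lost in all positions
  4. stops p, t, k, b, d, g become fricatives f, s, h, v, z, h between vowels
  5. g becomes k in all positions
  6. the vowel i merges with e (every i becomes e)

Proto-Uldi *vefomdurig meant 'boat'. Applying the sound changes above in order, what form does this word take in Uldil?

Uldil: *vefomdurig
  vefomdurig → vehomdurig   [unconditioned shift]
  vehomdurig → vehumdurig   [pre-nasal raising]
  vehumdurig → veumdurig   [h-loss]
  veumdurig (rule 4 does not apply)
  veumdurig → veumdurik   [unconditioned shift]
  veumdurik → veumdurek   [vowel merger]
  giving Uldil veumdurek.

veumdurek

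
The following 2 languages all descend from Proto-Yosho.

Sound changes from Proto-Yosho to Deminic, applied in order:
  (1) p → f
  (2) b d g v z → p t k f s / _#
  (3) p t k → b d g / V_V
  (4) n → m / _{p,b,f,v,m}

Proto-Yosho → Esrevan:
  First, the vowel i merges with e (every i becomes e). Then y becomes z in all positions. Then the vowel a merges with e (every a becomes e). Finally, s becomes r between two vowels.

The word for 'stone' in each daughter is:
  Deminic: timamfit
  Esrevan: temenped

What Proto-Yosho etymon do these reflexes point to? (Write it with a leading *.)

Position 7: Deminic has i, Esrevan has e. Deminic preserves i here (none of its changes turn any other segment into i), so the proto-segment is *i.
Position 4: Deminic has a, Esrevan has e. Deminic preserves a here (none of its changes turn any other segment into a), so the proto-segment is *a.
Verify the candidate proto-form against each daughter:
Deminic: *timanpid
  timanpid → timanfid   [unconditioned shift]
  timanfid → timanfit   [final devoicing]
  timanfit (rule 3 does not apply)
  timanfit → timamfit   [nasal place assimilation]
  giving Deminic timamfit.
Esrevan: *timanpid > temanped > temenped  (by vowel merger, vowel merger)
*timanpid is the unique common source.

*timanpid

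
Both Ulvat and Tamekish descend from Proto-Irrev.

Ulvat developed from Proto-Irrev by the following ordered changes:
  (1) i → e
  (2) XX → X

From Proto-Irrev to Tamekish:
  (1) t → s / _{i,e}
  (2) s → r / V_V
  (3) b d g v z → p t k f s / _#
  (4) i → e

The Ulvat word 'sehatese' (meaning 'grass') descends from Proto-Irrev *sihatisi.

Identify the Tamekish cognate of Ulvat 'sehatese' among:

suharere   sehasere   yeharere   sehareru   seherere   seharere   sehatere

seharere

Tamekish: *sihatisi > sihasisi > sihariri > seharere  (by palatalisation, rhotacism, vowel merger)
Among the options, 'seharere' alone shows every Tamekish change applied in order.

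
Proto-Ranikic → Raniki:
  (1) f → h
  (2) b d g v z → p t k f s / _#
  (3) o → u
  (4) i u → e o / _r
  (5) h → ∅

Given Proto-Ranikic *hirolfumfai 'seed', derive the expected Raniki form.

Raniki: *hirolfumfai > hirolhumhai > hirulhumhai > herulhumhai > erulumai  (by unconditioned shift, vowel merger, pre-rhotic lowering, h-loss)

erulumai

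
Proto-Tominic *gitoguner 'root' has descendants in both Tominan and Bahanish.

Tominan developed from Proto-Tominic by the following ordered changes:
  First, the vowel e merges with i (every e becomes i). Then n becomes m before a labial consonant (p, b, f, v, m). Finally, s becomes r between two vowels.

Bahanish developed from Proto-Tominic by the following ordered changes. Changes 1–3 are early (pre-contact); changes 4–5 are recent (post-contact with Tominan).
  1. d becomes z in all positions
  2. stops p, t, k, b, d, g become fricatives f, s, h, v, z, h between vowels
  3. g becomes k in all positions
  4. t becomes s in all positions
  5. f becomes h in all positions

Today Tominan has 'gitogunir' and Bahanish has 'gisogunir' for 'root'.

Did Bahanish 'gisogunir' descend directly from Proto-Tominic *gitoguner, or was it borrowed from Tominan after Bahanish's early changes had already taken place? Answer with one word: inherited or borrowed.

borrowed

If inherited, *gitoguner would pass through all of Bahanish's changes:
Bahanish: *gitoguner
  gitoguner (rule 1 does not apply)
  gitoguner → gisohuner   [intervocalic lenition]
  gisohuner → kisohuner   [unconditioned shift]
  kisohuner (rule 4 does not apply)
  kisohuner (rule 5 does not apply)
  giving Bahanish kisohuner.
If borrowed from Tominan 'gitogunir' after the early changes, it would undergo only the recent ones:
  rule 4 (unconditioned shift): gitogunir → gisogunir
  rule 5 (unconditioned shift): no change (gisogunir)
  ⇒ as a loan: gisogunir
Bahanish 'gisogunir' matches the loan outcome 'gisogunir', not the inherited 'kisohuner' — it skipped the early Bahanish changes, so it was borrowed from Tominan.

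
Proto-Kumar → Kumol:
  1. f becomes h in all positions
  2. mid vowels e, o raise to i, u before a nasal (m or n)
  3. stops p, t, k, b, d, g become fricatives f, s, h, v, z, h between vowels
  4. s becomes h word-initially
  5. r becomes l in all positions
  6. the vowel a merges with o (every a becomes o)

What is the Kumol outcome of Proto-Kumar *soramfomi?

Kumol: *soramfomi
  soramfomi → soramhomi   [unconditioned shift]
  soramhomi → soramhumi   [pre-nasal raising]
  soramhumi (rule 3 does not apply)
  soramhumi → horamhumi   [debuccalisation]
  horamhumi → holamhumi   [unconditioned shift]
  holamhumi → holomhumi   [vowel merger]
  giving Kumol holomhumi.

holomhumi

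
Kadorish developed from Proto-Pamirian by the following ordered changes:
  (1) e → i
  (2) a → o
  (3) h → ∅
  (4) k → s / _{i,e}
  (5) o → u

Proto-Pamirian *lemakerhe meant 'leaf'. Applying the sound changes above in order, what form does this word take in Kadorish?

limusiri

Kadorish: *lemakerhe
  lemakerhe → limakirhi   [vowel merger]
  limakirhi → limokirhi   [vowel merger]
  limokirhi → limokiri   [h-loss]
  limokiri → limosiri   [palatalisation]
  limosiri → limusiri   [vowel merger]
  giving Kadorish limusiri.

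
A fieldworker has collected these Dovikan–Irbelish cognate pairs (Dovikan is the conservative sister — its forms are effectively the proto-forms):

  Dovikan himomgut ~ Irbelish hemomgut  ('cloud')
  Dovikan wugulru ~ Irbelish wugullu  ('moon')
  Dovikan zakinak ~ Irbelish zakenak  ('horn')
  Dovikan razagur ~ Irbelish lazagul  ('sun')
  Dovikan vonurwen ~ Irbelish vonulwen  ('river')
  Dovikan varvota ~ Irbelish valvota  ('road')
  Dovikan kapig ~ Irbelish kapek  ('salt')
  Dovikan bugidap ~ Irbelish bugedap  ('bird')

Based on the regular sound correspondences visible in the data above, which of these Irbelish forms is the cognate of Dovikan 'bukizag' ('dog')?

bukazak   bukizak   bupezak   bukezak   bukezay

kapig ~ kapek, bugidap ~ bugedap — Dovikan i corresponds to Irbelish e after a consonant, before a consonant other than r, m, n, p, b, f, v.
kapig ~ kapek — Dovikan g corresponds to Irbelish k word-finally.
Applying these to Dovikan 'bukizag':
  bukizag → bukezag   (i→e after a consonant, before a consonant other than r, m, n, p, b, f, v)
  bukezag → bukezak   (g→k word-finally)
So the Irbelish cognate is 'bukezak'.

bukezak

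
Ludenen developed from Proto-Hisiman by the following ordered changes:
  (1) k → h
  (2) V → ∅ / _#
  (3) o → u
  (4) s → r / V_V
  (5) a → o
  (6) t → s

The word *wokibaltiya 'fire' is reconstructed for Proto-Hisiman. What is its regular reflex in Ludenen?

wuhibolsiy

Ludenen: *wokibaltiya
  wokibaltiya → wohibaltiya   [unconditioned shift]
  wohibaltiya → wohibaltiy   [apocope]
  wohibaltiy → wuhibaltiy   [vowel merger]
  wuhibaltiy (rule 4 does not apply)
  wuhibaltiy → wuhiboltiy   [vowel merger]
  wuhiboltiy → wuhibolsiy   [unconditioned shift]
  giving Ludenen wuhibolsiy.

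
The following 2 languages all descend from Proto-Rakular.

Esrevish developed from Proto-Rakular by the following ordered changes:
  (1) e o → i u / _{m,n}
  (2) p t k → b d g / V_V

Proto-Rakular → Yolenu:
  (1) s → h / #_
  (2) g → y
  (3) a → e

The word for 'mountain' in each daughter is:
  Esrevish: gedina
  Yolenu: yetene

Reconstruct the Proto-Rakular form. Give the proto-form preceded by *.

*getena

Position 6: Esrevish has a, Yolenu has e. Esrevish preserves a here (none of its changes turn any other segment into a), so the proto-segment is *a.
Position 3: Esrevish has d, Yolenu has t. Yolenu preserves t here (none of its changes turn any other segment into t), so the proto-segment is *t.
Position 1: Esrevish has g, Yolenu has y. Taking the neighbouring segments as reconstructed: Esrevish g can only go back to *g; Yolenu y could go back to *g or *y — the one source consistent with every daughter is *g.
This points to *getena. Verify forward in each daughter:
Esrevish: *getena > getina > gedina  (by pre-nasal raising, intervocalic voicing)
Yolenu: start from *getena.
  rule 1: no change — getena
  rule 2 (unconditioned shift): getena → yetena
  rule 3 (vowel merger): yetena → yetene
  ⇒ Yolenu yetene
No other proto-form is consistent with every reflex, so the reconstruction is *getena.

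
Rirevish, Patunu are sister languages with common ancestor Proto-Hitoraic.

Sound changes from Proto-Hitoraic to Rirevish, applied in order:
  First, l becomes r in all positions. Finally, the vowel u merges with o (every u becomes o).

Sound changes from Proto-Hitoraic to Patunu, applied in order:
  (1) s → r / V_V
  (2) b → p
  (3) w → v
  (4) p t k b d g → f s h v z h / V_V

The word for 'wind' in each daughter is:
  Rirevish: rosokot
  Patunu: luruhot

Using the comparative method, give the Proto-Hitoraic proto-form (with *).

*lusukot

Position 2: Rirevish has o, Patunu has u. Patunu preserves u here (none of its changes turn any other segment into u), so the proto-segment is *u.
Position 5: Rirevish has k, Patunu has h. Rirevish preserves k here (none of its changes turn any other segment into k), so the proto-segment is *k.
Position 1: Rirevish has r, Patunu has l. Patunu preserves l here (none of its changes turn any other segment into l), so the proto-segment is *l.
Verify the candidate proto-form against each daughter:
Rirevish: *lusukot
  lusukot → rusukot   [unconditioned shift]
  rusukot → rosokot   [vowel merger]
  giving Rirevish rosokot.
Patunu: *lusukot > lurukot > luruhot  (by rhotacism, intervocalic lenition)
No other proto-form is consistent with every reflex, so the reconstruction is *lusukot.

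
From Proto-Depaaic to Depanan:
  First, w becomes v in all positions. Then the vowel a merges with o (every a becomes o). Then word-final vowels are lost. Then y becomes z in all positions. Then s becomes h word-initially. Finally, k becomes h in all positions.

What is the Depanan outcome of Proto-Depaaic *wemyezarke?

vemzezorh

Depanan: start from *wemyezarke.
  rule 1 (unconditioned shift): wemyezarke → vemyezarke
  rule 2 (vowel merger): vemyezarke → vemyezorke
  rule 3 (apocope): vemyezorke → vemyezork
  rule 4 (unconditioned shift): vemyezork → vemzezork
  rule 5: no change — vemzezork
  rule 6 (unconditioned shift): vemzezork → vemzezorh
  ⇒ Depanan vemzezorh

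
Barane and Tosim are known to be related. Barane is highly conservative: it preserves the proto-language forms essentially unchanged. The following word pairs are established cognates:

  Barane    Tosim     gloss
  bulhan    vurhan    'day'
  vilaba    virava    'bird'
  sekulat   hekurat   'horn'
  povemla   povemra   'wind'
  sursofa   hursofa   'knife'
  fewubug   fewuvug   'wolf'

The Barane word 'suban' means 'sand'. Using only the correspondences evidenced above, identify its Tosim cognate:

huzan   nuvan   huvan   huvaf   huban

sursofa ~ hursofa — Barane s corresponds to Tosim h word-initially before a back vowel.
vilaba ~ virava — Barane b corresponds to Tosim v between vowels (before a back vowel).
Applying these to Barane 'suban':
  suban → huban   (s→h word-initially before a back vowel)
  huban → huvan   (b→v between vowels (before a back vowel))
So the Tosim cognate is 'huvan'.

huvan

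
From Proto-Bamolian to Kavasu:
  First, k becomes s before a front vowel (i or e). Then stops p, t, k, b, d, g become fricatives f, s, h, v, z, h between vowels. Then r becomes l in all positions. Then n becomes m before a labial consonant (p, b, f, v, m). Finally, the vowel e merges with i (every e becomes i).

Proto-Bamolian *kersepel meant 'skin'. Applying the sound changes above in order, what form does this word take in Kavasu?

Kavasu: *kersepel > sersepel > sersefel > selsefel > silsifil  (by palatalisation, intervocalic lenition, unconditioned shift, vowel merger)

silsifil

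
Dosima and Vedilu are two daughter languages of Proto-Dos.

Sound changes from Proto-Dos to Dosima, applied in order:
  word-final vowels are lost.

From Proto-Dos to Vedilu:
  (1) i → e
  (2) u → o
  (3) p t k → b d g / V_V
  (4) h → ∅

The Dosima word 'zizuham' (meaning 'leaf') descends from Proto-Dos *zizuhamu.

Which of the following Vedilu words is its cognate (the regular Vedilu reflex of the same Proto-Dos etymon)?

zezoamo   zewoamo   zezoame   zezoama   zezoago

Vedilu: *zizuhamu
  zizuhamu → zezuhamu   [vowel merger]
  zezuhamu → zezohamo   [vowel merger]
  zezohamo (rule 3 does not apply)
  zezohamo → zezoamo   [h-loss]
  giving Vedilu zezoamo.
Only 'zezoamo' matches the regular Vedilu development of *zizuhamu.

zezoamo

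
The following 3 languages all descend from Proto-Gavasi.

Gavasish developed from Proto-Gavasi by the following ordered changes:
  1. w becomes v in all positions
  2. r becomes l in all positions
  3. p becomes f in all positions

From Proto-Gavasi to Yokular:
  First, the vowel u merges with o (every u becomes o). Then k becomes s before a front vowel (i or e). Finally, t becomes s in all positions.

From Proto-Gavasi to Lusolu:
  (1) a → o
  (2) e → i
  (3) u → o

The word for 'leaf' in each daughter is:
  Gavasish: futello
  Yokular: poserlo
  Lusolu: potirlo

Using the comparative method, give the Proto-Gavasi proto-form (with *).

*puterlo

Position 1: Gavasish has f, Yokular has p, Lusolu has p. Yokular preserves p here (none of its changes turn any other segment into p), so the proto-segment is *p.
Position 4: Gavasish has e, Yokular has e, Lusolu has i. Gavasish preserves e here (none of its changes turn any other segment into e), so the proto-segment is *e.
Verify the candidate proto-form against each daughter:
Gavasish: start from *puterlo.
  rule 1: no change — puterlo
  rule 2 (unconditioned shift): puterlo → putello
  rule 3 (unconditioned shift): putello → futello
  ⇒ Gavasish futello
Yokular: *puterlo > poterlo > poserlo  (by vowel merger, unconditioned shift)
Lusolu: *puterlo
  puterlo (rule 1 does not apply)
  puterlo → putirlo   [vowel merger]
  putirlo → potirlo   [vowel merger]
  giving Lusolu potirlo.
Only *puterlo yields all of Gavasish futello, Yokular poserlo, Lusolu potirlo.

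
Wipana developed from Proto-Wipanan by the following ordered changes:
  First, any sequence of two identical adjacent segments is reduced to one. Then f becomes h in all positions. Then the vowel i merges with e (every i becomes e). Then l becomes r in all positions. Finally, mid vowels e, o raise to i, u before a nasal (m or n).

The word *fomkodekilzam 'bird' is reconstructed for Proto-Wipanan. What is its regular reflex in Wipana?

Wipana: *fomkodekilzam
  fomkodekilzam (rule 1 does not apply)
  fomkodekilzam → homkodekilzam   [unconditioned shift]
  homkodekilzam → homkodekelzam   [vowel merger]
  homkodekelzam → homkodekerzam   [unconditioned shift]
  homkodekerzam → humkodekerzam   [pre-nasal raising]
  giving Wipana humkodekerzam.

humkodekerzam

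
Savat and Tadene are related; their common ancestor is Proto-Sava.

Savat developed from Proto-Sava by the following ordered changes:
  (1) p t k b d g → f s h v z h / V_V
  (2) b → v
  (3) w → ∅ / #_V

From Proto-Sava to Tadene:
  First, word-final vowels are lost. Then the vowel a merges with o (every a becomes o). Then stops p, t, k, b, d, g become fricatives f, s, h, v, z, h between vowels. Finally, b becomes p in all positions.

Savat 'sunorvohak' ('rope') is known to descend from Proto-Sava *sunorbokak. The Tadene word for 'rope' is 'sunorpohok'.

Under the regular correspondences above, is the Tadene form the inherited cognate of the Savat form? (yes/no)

Derive the expected Tadene reflex of *sunorbokak:
Tadene: start from *sunorbokak.
  rule 1: no change — sunorbokak
  rule 2 (vowel merger): sunorbokak → sunorbokok
  rule 3 (intervocalic lenition): sunorbokok → sunorbohok
  rule 4 (unconditioned shift): sunorbohok → sunorpohok
  ⇒ Tadene sunorpohok
Tadene 'sunorpohok' matches the regular reflex exactly, so the pair is cognate.

yes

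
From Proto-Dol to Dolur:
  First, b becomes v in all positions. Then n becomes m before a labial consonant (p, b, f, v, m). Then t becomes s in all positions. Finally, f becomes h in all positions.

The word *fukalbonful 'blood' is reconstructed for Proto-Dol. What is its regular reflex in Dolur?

Dolur: *fukalbonful > fukalvonful > fukalvomful > hukalvomhul  (by unconditioned shift, nasal place assimilation, unconditioned shift)

hukalvomhul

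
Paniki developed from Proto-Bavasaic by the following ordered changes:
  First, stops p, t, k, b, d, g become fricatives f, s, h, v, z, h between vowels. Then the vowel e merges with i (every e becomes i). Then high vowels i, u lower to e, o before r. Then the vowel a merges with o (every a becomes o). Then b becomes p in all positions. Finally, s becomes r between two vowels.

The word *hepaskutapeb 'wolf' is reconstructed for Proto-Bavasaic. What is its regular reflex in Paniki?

Paniki: start from *hepaskutapeb.
  rule 1 (intervocalic lenition): hepaskutapeb → hefaskusafeb
  rule 2 (vowel merger): hefaskusafeb → hifaskusafib
  rule 3: no change — hifaskusafib
  rule 4 (vowel merger): hifaskusafib → hifoskusofib
  rule 5 (unconditioned shift): hifoskusofib → hifoskusofip
  rule 6 (rhotacism): hifoskusofip → hifoskurofip
  ⇒ Paniki hifoskurofip

hifoskurofip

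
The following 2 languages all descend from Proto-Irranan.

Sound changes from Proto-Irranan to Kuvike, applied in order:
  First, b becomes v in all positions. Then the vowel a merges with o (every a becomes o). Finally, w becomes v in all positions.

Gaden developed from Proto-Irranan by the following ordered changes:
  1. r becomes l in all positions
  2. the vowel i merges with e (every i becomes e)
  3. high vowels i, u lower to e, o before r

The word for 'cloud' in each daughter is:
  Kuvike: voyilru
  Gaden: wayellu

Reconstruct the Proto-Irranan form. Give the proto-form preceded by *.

*wayilru

Position 6: Kuvike has r, Gaden has l. Kuvike preserves r here (none of its changes turn any other segment into r), so the proto-segment is *r.
Position 1: Kuvike has v, Gaden has w. Gaden preserves w here (none of its changes turn any other segment into w), so the proto-segment is *w.
Verify the candidate proto-form against each daughter:
Kuvike: *wayilru > woyilru > voyilru  (by vowel merger, unconditioned shift)
Gaden: *wayilru
  wayilru → wayillu   [unconditioned shift]
  wayillu → wayellu   [vowel merger]
  wayellu (rule 3 does not apply)
  giving Gaden wayellu.
Only *wayilru yields all of Kuvike voyilru, Gaden wayellu.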